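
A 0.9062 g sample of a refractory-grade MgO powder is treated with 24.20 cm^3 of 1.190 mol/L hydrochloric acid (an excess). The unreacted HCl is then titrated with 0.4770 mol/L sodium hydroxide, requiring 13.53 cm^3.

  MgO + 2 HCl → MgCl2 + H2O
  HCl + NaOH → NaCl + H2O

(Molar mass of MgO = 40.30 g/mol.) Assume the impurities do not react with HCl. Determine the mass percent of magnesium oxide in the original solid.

n(HCl) added = 0.02420 × 1.190 = 0.02880 mol
n(NaOH) used in back-titration = 0.01353 × 0.4770 = 6.454 × 10^-3 mol
n(HCl) left over = 6.454 × 10^-3 mol (1:1 ratio)
n(HCl) consumed by analyte = 0.02880 − 6.454 × 10^-3 = 0.02234 mol
From the 1:2 ratio, n(MgO) = 1/2 × 0.02234 = 0.01117 mol
mass of MgO = 0.01117 × 40.30 = 0.4502 g
% MgO = 0.4502 / 0.9062 × 100 = 49.68 %

49.68 %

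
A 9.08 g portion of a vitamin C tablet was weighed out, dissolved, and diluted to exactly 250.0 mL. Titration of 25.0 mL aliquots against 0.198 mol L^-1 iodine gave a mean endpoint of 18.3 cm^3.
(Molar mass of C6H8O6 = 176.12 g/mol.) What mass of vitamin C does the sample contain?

C6H8O6 + I2 → C6H6O6 + 2 HI
n(I2) per titration = 0.0183 × 0.198 = 3.62 × 10^-3 mol
n(C6H8O6) in each aliquot = 3.62 × 10^-3 mol (1:1 ratio)
n(C6H8O6) in the whole flask = 3.62 × 10^-3 × 250.0/25.0 = 0.0362 mol
mass of C6H8O6 = 0.0362 × 176.12 = 6.38 g

6.38 g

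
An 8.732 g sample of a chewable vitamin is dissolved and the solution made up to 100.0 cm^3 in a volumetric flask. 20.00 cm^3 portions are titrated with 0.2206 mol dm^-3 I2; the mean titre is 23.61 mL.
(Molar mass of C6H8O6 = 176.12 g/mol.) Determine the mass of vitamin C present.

C6H8O6 + I2 → C6H6O6 + 2 HI
n(I2) per titration = 0.02361 × 0.2206 = 5.208 × 10^-3 mol
n(C6H8O6) in each aliquot = 5.208 × 10^-3 mol (1:1 ratio)
n(C6H8O6) in the whole flask = 5.208 × 10^-3 × 100.0/20.00 = 0.02604 mol
mass of C6H8O6 = 0.02604 × 176.12 = 4.586 g

4.586 g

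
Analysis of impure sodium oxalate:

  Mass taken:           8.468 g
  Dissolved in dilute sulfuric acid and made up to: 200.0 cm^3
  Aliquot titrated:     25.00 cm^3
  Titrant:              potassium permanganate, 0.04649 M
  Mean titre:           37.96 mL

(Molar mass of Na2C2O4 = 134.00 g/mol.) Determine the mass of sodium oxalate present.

4.730 g

2 MnO4^- + 5 C2O4^2- + 16 H^+ → 2 Mn^2+ + 10 CO2 + 8 H2O
n(KMnO4) per titration = 0.03796 × 0.04649 = 1.765 × 10^-3 mol
From the 5:2 ratio, n(Na2C2O4) in each aliquot = 5/2 × 1.765 × 10^-3 = 4.412 × 10^-3 mol
n(Na2C2O4) in the whole flask = 4.412 × 10^-3 × 200.0/25.00 = 0.03530 mol
mass of Na2C2O4 = 0.03530 × 134.00 = 4.730 g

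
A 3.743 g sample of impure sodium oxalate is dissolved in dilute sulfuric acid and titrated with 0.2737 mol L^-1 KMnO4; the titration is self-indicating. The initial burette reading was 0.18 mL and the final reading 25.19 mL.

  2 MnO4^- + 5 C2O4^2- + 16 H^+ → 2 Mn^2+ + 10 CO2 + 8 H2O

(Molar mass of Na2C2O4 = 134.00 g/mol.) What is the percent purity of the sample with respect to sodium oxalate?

n(KMnO4) = 0.02501 L × 0.2737 mol/L = 6.845 × 10^-3 mol
From the 5:2 ratio, n(Na2C2O4) = 5/2 × 6.845 × 10^-3 = 0.01711 mol
mass of Na2C2O4 = 0.01711 × 134.00 g/mol = 2.293 g
% Na2C2O4 = 2.293 / 3.743 × 100 = 61.27 %

61.27 %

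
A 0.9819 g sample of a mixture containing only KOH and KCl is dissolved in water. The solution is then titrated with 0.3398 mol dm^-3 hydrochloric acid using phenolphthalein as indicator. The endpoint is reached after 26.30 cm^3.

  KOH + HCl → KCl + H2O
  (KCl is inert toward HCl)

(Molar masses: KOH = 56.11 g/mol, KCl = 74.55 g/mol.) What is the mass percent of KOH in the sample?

51.07 %

n(HCl) = 0.02630 × 0.3398 = 8.937 × 10^-3 mol
Let x = n(KOH), y = n(KCl).
Titrant: 1x = 8.937 × 10^-3;  mass: 56.11x + 74.55y = 0.9819
Solving, x = 8.937 × 10^-3 mol, y = 6.445 × 10^-3 mol
mass of KOH = 8.937 × 10^-3 × 56.11 = 0.5014 g
% KOH = 0.5014 / 0.9819 × 100 = 51.07 %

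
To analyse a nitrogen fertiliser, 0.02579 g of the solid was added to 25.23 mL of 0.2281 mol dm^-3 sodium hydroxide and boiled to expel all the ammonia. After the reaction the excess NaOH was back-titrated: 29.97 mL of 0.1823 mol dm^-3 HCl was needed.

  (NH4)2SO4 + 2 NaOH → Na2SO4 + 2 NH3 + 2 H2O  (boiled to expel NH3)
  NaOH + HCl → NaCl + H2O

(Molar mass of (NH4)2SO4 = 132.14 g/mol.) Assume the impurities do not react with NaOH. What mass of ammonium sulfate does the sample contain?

n(NaOH) added = 0.02523 × 0.2281 = 5.755 × 10^-3 mol
n(HCl) used in back-titration = 0.02997 × 0.1823 = 5.464 × 10^-3 mol
n(NaOH) left over = 5.464 × 10^-3 mol (1:1 ratio)
n(NaOH) consumed by analyte = 5.755 × 10^-3 − 5.464 × 10^-3 = 2.914 × 10^-4 mol
From the 1:2 ratio, n((NH4)2SO4) = 1/2 × 2.914 × 10^-4 = 1.457 × 10^-4 mol
mass of (NH4)2SO4 = 1.457 × 10^-4 × 132.14 = 0.01925 g

0.01925 g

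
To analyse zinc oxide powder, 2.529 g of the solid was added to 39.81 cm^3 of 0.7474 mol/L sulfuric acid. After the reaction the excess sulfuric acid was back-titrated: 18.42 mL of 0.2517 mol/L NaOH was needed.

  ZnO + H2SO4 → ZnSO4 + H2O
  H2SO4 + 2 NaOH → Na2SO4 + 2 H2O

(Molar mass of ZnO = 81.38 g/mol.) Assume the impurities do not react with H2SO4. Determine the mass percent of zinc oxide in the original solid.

n(H2SO4) added = 0.03981 × 0.7474 = 0.02975 mol
n(NaOH) used in back-titration = 0.01842 × 0.2517 = 4.636 × 10^-3 mol
From the 1:2 ratio, n(H2SO4) left over = 1/2 × 4.636 × 10^-3 = 2.318 × 10^-3 mol
n(H2SO4) consumed by analyte = 0.02975 − 2.318 × 10^-3 = 0.02744 mol
n(ZnO) = 0.02744 mol (1:1 ratio)
mass of ZnO = 0.02744 × 81.38 = 2.233 g
% ZnO = 2.233 / 2.529 × 100 = 88.29 %

88.29 %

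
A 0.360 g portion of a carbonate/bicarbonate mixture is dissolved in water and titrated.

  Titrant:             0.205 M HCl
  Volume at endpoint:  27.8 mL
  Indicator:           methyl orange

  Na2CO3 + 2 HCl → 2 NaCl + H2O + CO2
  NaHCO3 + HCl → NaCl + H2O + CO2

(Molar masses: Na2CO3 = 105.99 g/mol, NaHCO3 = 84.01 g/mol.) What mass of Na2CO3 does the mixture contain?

n(HCl) = 0.0278 × 0.205 = 5.70 × 10^-3 mol
Let x = n(Na2CO3), y = n(NaHCO3).
Titrant: 2x + 1y = 5.70 × 10^-3;  mass: 105.99x + 84.01y = 0.360
Solving, x = 1.91 × 10^-3 mol, y = 1.87 × 10^-3 mol
mass of Na2CO3 = 1.91 × 10^-3 × 105.99 = 0.203 g

0.203 g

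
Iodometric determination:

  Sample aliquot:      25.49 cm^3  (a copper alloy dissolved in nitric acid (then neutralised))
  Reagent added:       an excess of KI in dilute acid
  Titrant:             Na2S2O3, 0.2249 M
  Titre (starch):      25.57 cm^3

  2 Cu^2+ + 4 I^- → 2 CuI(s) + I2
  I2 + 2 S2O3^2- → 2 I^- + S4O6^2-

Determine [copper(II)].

n(S2O3^2-) = 0.02557 × 0.2249 = 5.751 × 10^-3 mol
n(I2) = n(S2O3^2-)/2 = 2.875 × 10^-3 mol
From the 2:1 ratio, n(Cu2+) in the aliquot = 2/1 × 2.875 × 10^-3 = 5.751 × 10^-3 mol
[Cu2+] = 5.751 × 10^-3 / 0.02549 = 0.2256 mol/L

0.2256 M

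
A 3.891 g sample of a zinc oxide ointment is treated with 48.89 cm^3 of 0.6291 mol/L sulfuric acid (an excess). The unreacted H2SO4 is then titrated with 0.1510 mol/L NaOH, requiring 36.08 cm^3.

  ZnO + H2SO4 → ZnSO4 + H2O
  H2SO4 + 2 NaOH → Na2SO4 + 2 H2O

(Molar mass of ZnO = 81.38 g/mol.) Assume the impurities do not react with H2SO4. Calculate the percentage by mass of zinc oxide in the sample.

58.63 %

n(H2SO4) added = 0.04889 × 0.6291 = 0.03076 mol
n(NaOH) used in back-titration = 0.03608 × 0.1510 = 5.448 × 10^-3 mol
From the 1:2 ratio, n(H2SO4) left over = 1/2 × 5.448 × 10^-3 = 2.724 × 10^-3 mol
n(H2SO4) consumed by analyte = 0.03076 − 2.724 × 10^-3 = 0.02803 mol
n(ZnO) = 0.02803 mol (1:1 ratio)
mass of ZnO = 0.02803 × 81.38 = 2.281 g
% ZnO = 2.281 / 3.891 × 100 = 58.63 %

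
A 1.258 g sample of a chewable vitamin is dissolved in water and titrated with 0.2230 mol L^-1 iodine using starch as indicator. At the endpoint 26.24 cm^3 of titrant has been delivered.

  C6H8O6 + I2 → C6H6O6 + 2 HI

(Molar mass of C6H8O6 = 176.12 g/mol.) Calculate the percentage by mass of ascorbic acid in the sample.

81.92 %

n(I2) = 0.02624 L × 0.2230 mol/L = 5.852 × 10^-3 mol
n(C6H8O6) = 5.852 × 10^-3 mol (1:1 ratio)
mass of C6H8O6 = 5.852 × 10^-3 × 176.12 g/mol = 1.031 g
% C6H8O6 = 1.031 / 1.258 × 100 = 81.92 %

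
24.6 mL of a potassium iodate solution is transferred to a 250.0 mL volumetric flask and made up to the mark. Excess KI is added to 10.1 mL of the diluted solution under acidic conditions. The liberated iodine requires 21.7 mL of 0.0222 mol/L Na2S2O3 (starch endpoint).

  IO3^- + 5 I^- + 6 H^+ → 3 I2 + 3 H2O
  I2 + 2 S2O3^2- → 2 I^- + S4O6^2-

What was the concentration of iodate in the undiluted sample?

0.0808 mol/L

n(S2O3^2-) = 0.0217 × 0.0222 = 4.82 × 10^-4 mol
n(I2) = n(S2O3^2-)/2 = 2.41 × 10^-4 mol
From the 1:3 ratio, n(IO3^-) in the aliquot = 1/3 × 2.41 × 10^-4 = 8.03 × 10^-5 mol
[IO3^-]_dilute = 8.03 × 10^-5 / 0.0101 = 0.00795 mol/L
[IO3^-]_original = 0.00795 × 250.0/24.6 = 0.0808 mol/L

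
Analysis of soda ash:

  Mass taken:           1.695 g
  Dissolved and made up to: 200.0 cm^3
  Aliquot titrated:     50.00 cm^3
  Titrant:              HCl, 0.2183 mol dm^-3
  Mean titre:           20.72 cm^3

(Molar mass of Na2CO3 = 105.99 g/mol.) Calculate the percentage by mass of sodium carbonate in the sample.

Na2CO3 + 2 HCl → 2 NaCl + H2O + CO2
n(HCl) per titration = 0.02072 × 0.2183 = 4.523 × 10^-3 mol
From the 1:2 ratio, n(Na2CO3) in each aliquot = 1/2 × 4.523 × 10^-3 = 2.262 × 10^-3 mol
n(Na2CO3) in the whole flask = 2.262 × 10^-3 × 200.0/50.00 = 9.046 × 10^-3 mol
mass of Na2CO3 = 9.046 × 10^-3 × 105.99 = 0.9588 g
% Na2CO3 = 0.9588 / 1.695 × 100 = 56.57 %

56.57 %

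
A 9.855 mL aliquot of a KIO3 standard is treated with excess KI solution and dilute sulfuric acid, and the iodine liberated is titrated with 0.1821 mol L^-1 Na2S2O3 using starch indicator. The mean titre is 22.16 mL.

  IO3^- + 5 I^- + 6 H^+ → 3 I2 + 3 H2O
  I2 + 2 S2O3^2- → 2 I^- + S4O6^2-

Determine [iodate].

0.06825 mol/L

n(S2O3^2-) = 0.02216 × 0.1821 = 4.035 × 10^-3 mol
n(I2) = n(S2O3^2-)/2 = 2.018 × 10^-3 mol
From the 1:3 ratio, n(IO3^-) in the aliquot = 1/3 × 2.018 × 10^-3 = 6.726 × 10^-4 mol
[IO3^-] = 6.726 × 10^-4 / 0.009855 = 0.06825 mol/L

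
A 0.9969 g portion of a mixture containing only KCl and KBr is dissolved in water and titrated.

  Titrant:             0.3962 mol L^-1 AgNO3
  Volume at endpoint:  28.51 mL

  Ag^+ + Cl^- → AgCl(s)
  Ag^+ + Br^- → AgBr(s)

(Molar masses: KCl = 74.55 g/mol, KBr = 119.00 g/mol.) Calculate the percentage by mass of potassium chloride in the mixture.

n(AgNO3) = 0.02851 × 0.3962 = 0.01130 mol
Let x = n(KCl), y = n(KBr).
Titrant: 1x + 1y = 0.01130;  mass: 74.55x + 119.00y = 0.9969
Solving, x = 7.813 × 10^-3 mol, y = 3.483 × 10^-3 mol
mass of KCl = 7.813 × 10^-3 × 74.55 = 0.5825 g
% KCl = 0.5825 / 0.9969 × 100 = 58.43 %

58.43 %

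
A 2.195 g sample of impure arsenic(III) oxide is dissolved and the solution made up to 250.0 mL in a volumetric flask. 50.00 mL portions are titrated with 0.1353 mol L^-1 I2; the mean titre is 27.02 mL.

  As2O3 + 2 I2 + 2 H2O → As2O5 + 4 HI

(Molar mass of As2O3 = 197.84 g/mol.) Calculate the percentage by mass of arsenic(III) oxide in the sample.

n(I2) per titration = 0.02702 × 0.1353 = 3.656 × 10^-3 mol
From the 1:2 ratio, n(As2O3) in each aliquot = 1/2 × 3.656 × 10^-3 = 1.828 × 10^-3 mol
n(As2O3) in the whole flask = 1.828 × 10^-3 × 250.0/50.00 = 9.140 × 10^-3 mol
mass of As2O3 = 9.140 × 10^-3 × 197.84 = 1.808 g
% As2O3 = 1.808 / 2.195 × 100 = 82.38 %

82.38 %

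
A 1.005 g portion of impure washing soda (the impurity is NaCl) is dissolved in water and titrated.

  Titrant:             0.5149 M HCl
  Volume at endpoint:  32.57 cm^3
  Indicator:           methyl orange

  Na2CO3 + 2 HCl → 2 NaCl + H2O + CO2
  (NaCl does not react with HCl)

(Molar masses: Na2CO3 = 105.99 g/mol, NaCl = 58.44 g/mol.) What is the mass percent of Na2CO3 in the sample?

n(HCl) = 0.03257 × 0.5149 = 0.01677 mol
Let x = n(Na2CO3), y = n(NaCl).
Titrant: 2x = 0.01677;  mass: 105.99x + 58.44y = 1.005
Solving, x = 8.385 × 10^-3 mol, y = 1.989 × 10^-3 mol
mass of Na2CO3 = 8.385 × 10^-3 × 105.99 = 0.8887 g
% Na2CO3 = 0.8887 / 1.005 × 100 = 88.43 %

88.43 %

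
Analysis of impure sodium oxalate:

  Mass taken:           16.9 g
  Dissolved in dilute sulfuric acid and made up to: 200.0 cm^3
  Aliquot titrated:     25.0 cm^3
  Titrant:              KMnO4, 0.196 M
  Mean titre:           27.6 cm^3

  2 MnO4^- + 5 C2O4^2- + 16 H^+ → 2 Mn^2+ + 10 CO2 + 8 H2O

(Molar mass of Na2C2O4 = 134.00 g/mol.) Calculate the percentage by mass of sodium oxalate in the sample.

85.8 %

n(KMnO4) per titration = 0.0276 × 0.196 = 5.41 × 10^-3 mol
From the 5:2 ratio, n(Na2C2O4) in each aliquot = 5/2 × 5.41 × 10^-3 = 0.0135 mol
n(Na2C2O4) in the whole flask = 0.0135 × 200.0/25.0 = 0.108 mol
mass of Na2C2O4 = 0.108 × 134.00 = 14.5 g
% Na2C2O4 = 14.5 / 16.9 × 100 = 85.8 %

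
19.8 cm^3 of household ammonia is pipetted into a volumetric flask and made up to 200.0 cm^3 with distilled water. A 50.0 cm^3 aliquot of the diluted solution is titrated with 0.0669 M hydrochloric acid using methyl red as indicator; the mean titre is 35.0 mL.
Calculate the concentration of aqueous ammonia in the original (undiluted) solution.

0.473 M

NH3 + HCl → NH4Cl
n(HCl) = 0.0350 × 0.0669 = 2.34 × 10^-3 mol
n(NH3) in the aliquot = 2.34 × 10^-3 mol (1:1 ratio)
[NH3]_dilute = 2.34 × 10^-3 / 0.0500 = 0.0468 mol/L
Dilution factor = 200.0 / 19.8 = 10.10
[NH3]_stock = 0.0468 × 10.10 = 0.473 mol/L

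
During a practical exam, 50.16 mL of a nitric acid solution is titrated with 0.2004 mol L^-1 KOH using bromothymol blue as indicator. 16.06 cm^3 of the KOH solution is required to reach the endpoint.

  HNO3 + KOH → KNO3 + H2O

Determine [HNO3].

n(KOH) = 0.01606 L × 0.2004 mol/L = 3.218 × 10^-3 mol
n(HNO3) = 3.218 × 10^-3 mol (1:1 mole ratio)
[HNO3] = 3.218 × 10^-3 mol / 0.05016 L = 0.06416 mol/L

0.06416 mol/L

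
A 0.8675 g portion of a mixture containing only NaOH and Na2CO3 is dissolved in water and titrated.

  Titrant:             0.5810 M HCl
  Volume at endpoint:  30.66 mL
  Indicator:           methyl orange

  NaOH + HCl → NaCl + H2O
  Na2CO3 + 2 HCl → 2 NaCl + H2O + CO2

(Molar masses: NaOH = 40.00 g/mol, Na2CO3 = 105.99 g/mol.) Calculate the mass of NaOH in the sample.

n(HCl) = 0.03066 × 0.5810 = 0.01781 mol
Let x = n(NaOH), y = n(Na2CO3).
Titrant: 1x + 2y = 0.01781;  mass: 40.00x + 105.99y = 0.8675
Solving, x = 5.889 × 10^-3 mol, y = 5.962 × 10^-3 mol
mass of NaOH = 5.889 × 10^-3 × 40.00 = 0.2356 g

0.2356 g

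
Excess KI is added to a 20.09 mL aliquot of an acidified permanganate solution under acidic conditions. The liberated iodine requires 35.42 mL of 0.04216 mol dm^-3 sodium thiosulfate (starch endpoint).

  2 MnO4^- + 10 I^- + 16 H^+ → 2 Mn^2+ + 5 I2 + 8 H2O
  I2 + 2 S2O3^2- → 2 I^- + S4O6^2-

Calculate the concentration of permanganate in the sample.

0.01487 mol/L

n(S2O3^2-) = 0.03542 × 0.04216 = 1.493 × 10^-3 mol
n(I2) = n(S2O3^2-)/2 = 7.467 × 10^-4 mol
From the 2:5 ratio, n(MnO4^-) in the aliquot = 2/5 × 7.467 × 10^-4 = 2.987 × 10^-4 mol
[MnO4^-] = 2.987 × 10^-4 / 0.02009 = 0.01487 mol/L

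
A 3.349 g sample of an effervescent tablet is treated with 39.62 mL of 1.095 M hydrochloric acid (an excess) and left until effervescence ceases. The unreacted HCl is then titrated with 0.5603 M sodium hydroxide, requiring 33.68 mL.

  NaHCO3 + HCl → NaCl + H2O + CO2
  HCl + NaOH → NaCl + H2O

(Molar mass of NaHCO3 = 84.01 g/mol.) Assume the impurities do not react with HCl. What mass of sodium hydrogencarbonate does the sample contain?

2.059 g

n(HCl) added = 0.03962 × 1.095 = 0.04338 mol
n(NaOH) used in back-titration = 0.03368 × 0.5603 = 0.01887 mol
n(HCl) left over = 0.01887 mol (1:1 ratio)
n(HCl) consumed by analyte = 0.04338 − 0.01887 = 0.02451 mol
n(NaHCO3) = 0.02451 mol (1:1 ratio)
mass of NaHCO3 = 0.02451 × 84.01 = 2.059 g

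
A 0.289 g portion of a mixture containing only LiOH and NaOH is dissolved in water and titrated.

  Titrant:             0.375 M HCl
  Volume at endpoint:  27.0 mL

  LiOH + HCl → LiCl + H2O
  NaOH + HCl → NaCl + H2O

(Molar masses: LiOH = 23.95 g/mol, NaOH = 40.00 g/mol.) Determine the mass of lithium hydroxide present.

n(HCl) = 0.0270 × 0.375 = 0.0101 mol
Let x = n(LiOH), y = n(NaOH).
Titrant: 1x + 1y = 0.0101;  mass: 23.95x + 40.00y = 0.289
Solving, x = 7.23 × 10^-3 mol, y = 2.90 × 10^-3 mol
mass of LiOH = 7.23 × 10^-3 × 23.95 = 0.173 g

0.173 g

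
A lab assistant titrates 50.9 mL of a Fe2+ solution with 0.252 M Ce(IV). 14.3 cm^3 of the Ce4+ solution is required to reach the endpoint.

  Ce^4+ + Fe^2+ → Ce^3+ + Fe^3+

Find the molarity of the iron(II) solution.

n(Ce4+) = 0.0143 L × 0.252 mol/L = 3.60 × 10^-3 mol
n(Fe2+) = 3.60 × 10^-3 mol (1:1 mole ratio)
[Fe2+] = 3.60 × 10^-3 mol / 0.0509 L = 0.0708 mol/L

0.0708 M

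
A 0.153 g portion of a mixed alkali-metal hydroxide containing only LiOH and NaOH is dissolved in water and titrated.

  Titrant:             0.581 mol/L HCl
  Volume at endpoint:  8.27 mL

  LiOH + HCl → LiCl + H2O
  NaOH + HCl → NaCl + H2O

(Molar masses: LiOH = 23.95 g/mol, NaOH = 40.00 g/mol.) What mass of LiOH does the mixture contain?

0.0585 g

n(HCl) = 0.00827 × 0.581 = 4.80 × 10^-3 mol
Let x = n(LiOH), y = n(NaOH).
Titrant: 1x + 1y = 4.80 × 10^-3;  mass: 23.95x + 40.00y = 0.153
Solving, x = 2.44 × 10^-3 mol, y = 2.36 × 10^-3 mol
mass of LiOH = 2.44 × 10^-3 × 23.95 = 0.0585 g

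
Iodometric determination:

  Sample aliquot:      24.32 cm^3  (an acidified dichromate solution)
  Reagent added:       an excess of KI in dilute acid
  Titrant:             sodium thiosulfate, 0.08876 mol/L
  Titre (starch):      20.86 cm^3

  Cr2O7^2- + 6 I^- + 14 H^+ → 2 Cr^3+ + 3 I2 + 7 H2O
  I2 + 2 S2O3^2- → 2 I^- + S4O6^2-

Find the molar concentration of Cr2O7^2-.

0.01269 mol/L

n(S2O3^2-) = 0.02086 × 0.08876 = 1.852 × 10^-3 mol
n(I2) = n(S2O3^2-)/2 = 9.258 × 10^-4 mol
From the 1:3 ratio, n(Cr2O7^2-) in the aliquot = 1/3 × 9.258 × 10^-4 = 3.086 × 10^-4 mol
[Cr2O7^2-] = 3.086 × 10^-4 / 0.02432 = 0.01269 mol/L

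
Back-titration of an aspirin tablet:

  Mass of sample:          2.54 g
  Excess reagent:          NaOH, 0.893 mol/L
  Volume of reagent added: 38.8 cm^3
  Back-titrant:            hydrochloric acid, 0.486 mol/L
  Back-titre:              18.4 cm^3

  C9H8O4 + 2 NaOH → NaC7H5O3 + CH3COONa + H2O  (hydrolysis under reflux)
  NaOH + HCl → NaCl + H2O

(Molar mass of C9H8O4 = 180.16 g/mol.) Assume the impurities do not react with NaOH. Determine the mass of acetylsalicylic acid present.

n(NaOH) added = 0.0388 × 0.893 = 0.0346 mol
n(HCl) used in back-titration = 0.0184 × 0.486 = 8.94 × 10^-3 mol
n(NaOH) left over = 8.94 × 10^-3 mol (1:1 ratio)
n(NaOH) consumed by analyte = 0.0346 − 8.94 × 10^-3 = 0.0257 mol
From the 1:2 ratio, n(C9H8O4) = 1/2 × 0.0257 = 0.0129 mol
mass of C9H8O4 = 0.0129 × 180.16 = 2.32 g

2.32 g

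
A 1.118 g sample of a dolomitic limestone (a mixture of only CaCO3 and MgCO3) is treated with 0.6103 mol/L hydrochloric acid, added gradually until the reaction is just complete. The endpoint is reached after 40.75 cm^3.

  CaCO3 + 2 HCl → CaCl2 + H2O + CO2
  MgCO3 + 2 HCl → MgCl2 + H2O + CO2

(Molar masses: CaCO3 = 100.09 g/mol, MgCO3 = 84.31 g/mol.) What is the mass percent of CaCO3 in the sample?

n(HCl) = 0.04075 × 0.6103 = 0.02487 mol
Let x = n(CaCO3), y = n(MgCO3).
Titrant: 2x + 2y = 0.02487;  mass: 100.09x + 84.31y = 1.118
Solving, x = 4.412 × 10^-3 mol, y = 8.023 × 10^-3 mol
mass of CaCO3 = 4.412 × 10^-3 × 100.09 = 0.4416 g
% CaCO3 = 0.4416 / 1.118 × 100 = 39.50 %

39.50 %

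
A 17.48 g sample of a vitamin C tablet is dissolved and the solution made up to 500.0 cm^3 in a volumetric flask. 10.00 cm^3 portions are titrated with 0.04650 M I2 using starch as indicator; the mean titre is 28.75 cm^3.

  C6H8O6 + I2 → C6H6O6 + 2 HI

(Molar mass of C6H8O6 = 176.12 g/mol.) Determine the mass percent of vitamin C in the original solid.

67.35 %

n(I2) per titration = 0.02875 × 0.04650 = 1.337 × 10^-3 mol
n(C6H8O6) in each aliquot = 1.337 × 10^-3 mol (1:1 ratio)
n(C6H8O6) in the whole flask = 1.337 × 10^-3 × 500.0/10.00 = 0.06684 mol
mass of C6H8O6 = 0.06684 × 176.12 = 11.77 g
% C6H8O6 = 11.77 / 17.48 × 100 = 67.35 %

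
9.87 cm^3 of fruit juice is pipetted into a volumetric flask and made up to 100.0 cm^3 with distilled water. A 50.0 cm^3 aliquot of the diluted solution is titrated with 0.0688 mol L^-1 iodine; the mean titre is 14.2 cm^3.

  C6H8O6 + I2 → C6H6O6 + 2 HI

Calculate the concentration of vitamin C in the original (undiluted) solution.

n(I2) = 0.0142 × 0.0688 = 9.77 × 10^-4 mol
n(C6H8O6) in the aliquot = 9.77 × 10^-4 mol (1:1 ratio)
[C6H8O6]_dilute = 9.77 × 10^-4 / 0.0500 = 0.0195 mol/L
Dilution factor = 100.0 / 9.87 = 10.13
[C6H8O6]_stock = 0.0195 × 10.13 = 0.198 mol/L

0.198 mol/L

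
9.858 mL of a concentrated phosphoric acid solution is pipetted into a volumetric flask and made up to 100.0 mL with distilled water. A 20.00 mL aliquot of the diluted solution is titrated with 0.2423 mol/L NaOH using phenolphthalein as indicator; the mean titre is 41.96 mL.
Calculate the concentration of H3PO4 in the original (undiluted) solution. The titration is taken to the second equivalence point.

H3PO4 + 2 NaOH → Na2HPO4 + 2 H2O
n(NaOH) = 0.04196 × 0.2423 = 0.01017 mol
From the 1:2 ratio, n(H3PO4) in the aliquot = 1/2 × 0.01017 = 5.083 × 10^-3 mol
[H3PO4]_dilute = 5.083 × 10^-3 / 0.02000 = 0.2542 mol/L
Dilution factor = 100.0 / 9.858 = 10.14
[H3PO4]_stock = 0.2542 × 10.14 = 2.578 mol/L

2.578 mol/L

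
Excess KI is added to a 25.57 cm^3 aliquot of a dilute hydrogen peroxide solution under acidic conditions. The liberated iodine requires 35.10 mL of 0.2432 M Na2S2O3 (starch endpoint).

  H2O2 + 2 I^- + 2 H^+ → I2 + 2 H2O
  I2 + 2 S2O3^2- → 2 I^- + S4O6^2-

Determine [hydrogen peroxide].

n(S2O3^2-) = 0.03510 × 0.2432 = 8.536 × 10^-3 mol
n(I2) = n(S2O3^2-)/2 = 4.268 × 10^-3 mol
n(H2O2) in the aliquot = 4.268 × 10^-3 mol (1:1 ratio)
[H2O2] = 4.268 × 10^-3 / 0.02557 = 0.1669 mol/L

0.1669 M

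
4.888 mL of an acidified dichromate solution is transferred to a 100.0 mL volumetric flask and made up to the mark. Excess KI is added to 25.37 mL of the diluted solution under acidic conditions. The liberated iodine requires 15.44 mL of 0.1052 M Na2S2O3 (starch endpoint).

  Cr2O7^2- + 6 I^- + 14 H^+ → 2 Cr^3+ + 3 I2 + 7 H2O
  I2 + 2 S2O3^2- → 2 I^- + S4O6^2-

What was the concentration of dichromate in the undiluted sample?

0.2183 M

n(S2O3^2-) = 0.01544 × 0.1052 = 1.624 × 10^-3 mol
n(I2) = n(S2O3^2-)/2 = 8.121 × 10^-4 mol
From the 1:3 ratio, n(Cr2O7^2-) in the aliquot = 1/3 × 8.121 × 10^-4 = 2.707 × 10^-4 mol
[Cr2O7^2-]_dilute = 2.707 × 10^-4 / 0.02537 = 0.01067 mol/L
[Cr2O7^2-]_original = 0.01067 × 100.0/4.888 = 0.2183 mol/L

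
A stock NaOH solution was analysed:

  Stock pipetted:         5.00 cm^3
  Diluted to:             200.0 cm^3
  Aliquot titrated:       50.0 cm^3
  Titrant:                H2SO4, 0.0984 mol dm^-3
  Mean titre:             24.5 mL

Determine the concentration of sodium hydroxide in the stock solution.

3.86 mol/L

2 NaOH + H2SO4 → Na2SO4 + 2 H2O
n(H2SO4) = 0.0245 × 0.0984 = 2.41 × 10^-3 mol
From the 2:1 ratio, n(NaOH) in the aliquot = 2/1 × 2.41 × 10^-3 = 4.82 × 10^-3 mol
[NaOH]_dilute = 4.82 × 10^-3 / 0.0500 = 0.0964 mol/L
Dilution factor = 200.0 / 5.00 = 40.00
[NaOH]_stock = 0.0964 × 40.00 = 3.86 mol/L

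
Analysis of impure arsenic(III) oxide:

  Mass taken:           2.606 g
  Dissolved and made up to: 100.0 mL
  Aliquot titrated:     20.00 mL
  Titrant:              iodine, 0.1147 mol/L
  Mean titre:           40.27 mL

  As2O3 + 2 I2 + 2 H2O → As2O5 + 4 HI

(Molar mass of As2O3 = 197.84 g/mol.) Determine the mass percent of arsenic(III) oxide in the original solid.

87.66 %

n(I2) per titration = 0.04027 × 0.1147 = 4.619 × 10^-3 mol
From the 1:2 ratio, n(As2O3) in each aliquot = 1/2 × 4.619 × 10^-3 = 2.309 × 10^-3 mol
n(As2O3) in the whole flask = 2.309 × 10^-3 × 100.0/20.00 = 0.01155 mol
mass of As2O3 = 0.01155 × 197.84 = 2.285 g
% As2O3 = 2.285 / 2.606 × 100 = 87.66 %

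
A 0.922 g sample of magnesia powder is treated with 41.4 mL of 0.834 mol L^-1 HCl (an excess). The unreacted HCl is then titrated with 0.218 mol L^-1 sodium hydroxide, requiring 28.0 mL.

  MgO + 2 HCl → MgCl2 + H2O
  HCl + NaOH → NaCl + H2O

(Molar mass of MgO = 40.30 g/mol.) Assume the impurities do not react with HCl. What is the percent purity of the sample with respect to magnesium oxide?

n(HCl) added = 0.0414 × 0.834 = 0.0345 mol
n(NaOH) used in back-titration = 0.0280 × 0.218 = 6.10 × 10^-3 mol
n(HCl) left over = 6.10 × 10^-3 mol (1:1 ratio)
n(HCl) consumed by analyte = 0.0345 − 6.10 × 10^-3 = 0.0284 mol
From the 1:2 ratio, n(MgO) = 1/2 × 0.0284 = 0.0142 mol
mass of MgO = 0.0142 × 40.30 = 0.573 g
% MgO = 0.573 / 0.922 × 100 = 62.1 %

62.1 %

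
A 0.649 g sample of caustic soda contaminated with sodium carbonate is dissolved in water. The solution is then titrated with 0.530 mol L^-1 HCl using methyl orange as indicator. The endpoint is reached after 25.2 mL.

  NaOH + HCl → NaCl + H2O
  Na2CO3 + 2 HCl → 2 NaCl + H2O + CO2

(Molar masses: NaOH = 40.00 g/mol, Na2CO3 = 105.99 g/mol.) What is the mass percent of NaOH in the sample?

n(HCl) = 0.0252 × 0.530 = 0.0134 mol
Let x = n(NaOH), y = n(Na2CO3).
Titrant: 1x + 2y = 0.0134;  mass: 40.00x + 105.99y = 0.649
Solving, x = 4.52 × 10^-3 mol, y = 4.42 × 10^-3 mol
mass of NaOH = 4.52 × 10^-3 × 40.00 = 0.181 g
% NaOH = 0.181 / 0.649 × 100 = 27.9 %

27.9 %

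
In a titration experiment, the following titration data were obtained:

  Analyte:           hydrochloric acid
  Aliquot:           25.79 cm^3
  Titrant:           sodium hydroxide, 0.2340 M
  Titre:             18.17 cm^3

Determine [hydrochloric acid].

0.1649 M

HCl + NaOH → NaCl + H2O
n(NaOH) = 0.01817 L × 0.2340 mol/L = 4.252 × 10^-3 mol
n(HCl) = 4.252 × 10^-3 mol (1:1 mole ratio)
[HCl] = 4.252 × 10^-3 mol / 0.02579 L = 0.1649 mol/L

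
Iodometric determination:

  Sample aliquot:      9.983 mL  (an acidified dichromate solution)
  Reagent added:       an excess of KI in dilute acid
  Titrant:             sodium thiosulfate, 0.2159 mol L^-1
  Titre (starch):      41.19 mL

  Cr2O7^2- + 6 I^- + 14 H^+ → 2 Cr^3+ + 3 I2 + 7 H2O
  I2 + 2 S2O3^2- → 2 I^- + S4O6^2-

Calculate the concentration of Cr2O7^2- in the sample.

0.1485 mol/L

n(S2O3^2-) = 0.04119 × 0.2159 = 8.893 × 10^-3 mol
n(I2) = n(S2O3^2-)/2 = 4.446 × 10^-3 mol
From the 1:3 ratio, n(Cr2O7^2-) in the aliquot = 1/3 × 4.446 × 10^-3 = 1.482 × 10^-3 mol
[Cr2O7^2-] = 1.482 × 10^-3 / 0.009983 = 0.1485 mol/L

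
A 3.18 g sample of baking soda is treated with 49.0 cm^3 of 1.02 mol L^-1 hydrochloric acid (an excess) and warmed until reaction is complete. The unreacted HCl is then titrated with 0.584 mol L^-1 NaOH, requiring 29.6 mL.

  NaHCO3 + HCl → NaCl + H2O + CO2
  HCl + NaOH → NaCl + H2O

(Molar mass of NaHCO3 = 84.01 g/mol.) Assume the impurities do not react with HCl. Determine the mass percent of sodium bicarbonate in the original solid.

86.4 %

n(HCl) added = 0.0490 × 1.02 = 0.0500 mol
n(NaOH) used in back-titration = 0.0296 × 0.584 = 0.0173 mol
n(HCl) left over = 0.0173 mol (1:1 ratio)
n(HCl) consumed by analyte = 0.0500 − 0.0173 = 0.0327 mol
n(NaHCO3) = 0.0327 mol (1:1 ratio)
mass of NaHCO3 = 0.0327 × 84.01 = 2.75 g
% NaHCO3 = 2.75 / 3.18 × 100 = 86.4 %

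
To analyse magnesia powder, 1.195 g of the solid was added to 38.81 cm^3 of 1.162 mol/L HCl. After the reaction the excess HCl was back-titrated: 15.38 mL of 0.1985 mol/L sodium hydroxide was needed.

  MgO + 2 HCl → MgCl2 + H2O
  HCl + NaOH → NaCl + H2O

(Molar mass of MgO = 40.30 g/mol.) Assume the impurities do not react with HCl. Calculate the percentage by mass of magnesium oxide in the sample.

70.89 %

n(HCl) added = 0.03881 × 1.162 = 0.04510 mol
n(NaOH) used in back-titration = 0.01538 × 0.1985 = 3.053 × 10^-3 mol
n(HCl) left over = 3.053 × 10^-3 mol (1:1 ratio)
n(HCl) consumed by analyte = 0.04510 − 3.053 × 10^-3 = 0.04204 mol
From the 1:2 ratio, n(MgO) = 1/2 × 0.04204 = 0.02102 mol
mass of MgO = 0.02102 × 40.30 = 0.8472 g
% MgO = 0.8472 / 1.195 × 100 = 70.89 %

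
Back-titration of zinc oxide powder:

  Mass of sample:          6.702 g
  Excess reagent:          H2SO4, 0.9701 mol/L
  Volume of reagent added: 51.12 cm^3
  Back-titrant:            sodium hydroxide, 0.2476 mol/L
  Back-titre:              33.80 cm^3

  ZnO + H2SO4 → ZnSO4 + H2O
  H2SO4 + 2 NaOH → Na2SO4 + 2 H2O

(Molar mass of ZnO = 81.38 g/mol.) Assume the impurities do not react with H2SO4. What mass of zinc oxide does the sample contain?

3.695 g

n(H2SO4) added = 0.05112 × 0.9701 = 0.04959 mol
n(NaOH) used in back-titration = 0.03380 × 0.2476 = 8.369 × 10^-3 mol
From the 1:2 ratio, n(H2SO4) left over = 1/2 × 8.369 × 10^-3 = 4.184 × 10^-3 mol
n(H2SO4) consumed by analyte = 0.04959 − 4.184 × 10^-3 = 0.04541 mol
n(ZnO) = 0.04541 mol (1:1 ratio)
mass of ZnO = 0.04541 × 81.38 = 3.695 g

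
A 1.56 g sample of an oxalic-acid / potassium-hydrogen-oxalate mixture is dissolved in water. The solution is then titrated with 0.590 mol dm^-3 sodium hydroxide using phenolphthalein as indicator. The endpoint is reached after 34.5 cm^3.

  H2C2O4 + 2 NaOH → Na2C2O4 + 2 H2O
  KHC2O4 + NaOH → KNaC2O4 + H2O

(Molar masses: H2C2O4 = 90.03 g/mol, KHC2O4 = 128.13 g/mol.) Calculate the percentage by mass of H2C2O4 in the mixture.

36.4 %

n(NaOH) = 0.0345 × 0.590 = 0.0204 mol
Let x = n(H2C2O4), y = n(KHC2O4).
Titrant: 2x + 1y = 0.0204;  mass: 90.03x + 128.13y = 1.56
Solving, x = 6.31 × 10^-3 mol, y = 7.74 × 10^-3 mol
mass of H2C2O4 = 6.31 × 10^-3 × 90.03 = 0.568 g
% H2C2O4 = 0.568 / 1.56 × 100 = 36.4 %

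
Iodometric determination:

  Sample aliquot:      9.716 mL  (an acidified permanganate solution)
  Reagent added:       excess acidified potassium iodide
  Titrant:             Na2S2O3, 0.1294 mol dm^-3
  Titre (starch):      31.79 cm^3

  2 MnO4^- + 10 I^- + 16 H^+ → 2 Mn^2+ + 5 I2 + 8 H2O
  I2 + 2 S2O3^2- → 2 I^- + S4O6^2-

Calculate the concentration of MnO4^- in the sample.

n(S2O3^2-) = 0.03179 × 0.1294 = 4.114 × 10^-3 mol
n(I2) = n(S2O3^2-)/2 = 2.057 × 10^-3 mol
From the 2:5 ratio, n(MnO4^-) in the aliquot = 2/5 × 2.057 × 10^-3 = 8.227 × 10^-4 mol
[MnO4^-] = 8.227 × 10^-4 / 0.009716 = 0.08468 mol/L

0.08468 mol/L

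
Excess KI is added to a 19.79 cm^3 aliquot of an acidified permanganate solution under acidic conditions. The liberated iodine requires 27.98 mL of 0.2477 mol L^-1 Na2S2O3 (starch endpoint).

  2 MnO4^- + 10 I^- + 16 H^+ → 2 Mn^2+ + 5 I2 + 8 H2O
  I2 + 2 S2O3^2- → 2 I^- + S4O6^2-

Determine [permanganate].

0.07004 mol/L

n(S2O3^2-) = 0.02798 × 0.2477 = 6.931 × 10^-3 mol
n(I2) = n(S2O3^2-)/2 = 3.465 × 10^-3 mol
From the 2:5 ratio, n(MnO4^-) in the aliquot = 2/5 × 3.465 × 10^-3 = 1.386 × 10^-3 mol
[MnO4^-] = 1.386 × 10^-3 / 0.01979 = 0.07004 mol/L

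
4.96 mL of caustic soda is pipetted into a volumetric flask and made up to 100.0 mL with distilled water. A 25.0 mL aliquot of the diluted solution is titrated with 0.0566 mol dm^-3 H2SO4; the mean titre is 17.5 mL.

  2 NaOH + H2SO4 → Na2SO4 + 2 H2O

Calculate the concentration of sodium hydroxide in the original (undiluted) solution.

1.60 mol/L

n(H2SO4) = 0.0175 × 0.0566 = 9.90 × 10^-4 mol
From the 2:1 ratio, n(NaOH) in the aliquot = 2/1 × 9.90 × 10^-4 = 1.98 × 10^-3 mol
[NaOH]_dilute = 1.98 × 10^-3 / 0.0250 = 0.0792 mol/L
Dilution factor = 100.0 / 4.96 = 20.16
[NaOH]_stock = 0.0792 × 20.16 = 1.60 mol/L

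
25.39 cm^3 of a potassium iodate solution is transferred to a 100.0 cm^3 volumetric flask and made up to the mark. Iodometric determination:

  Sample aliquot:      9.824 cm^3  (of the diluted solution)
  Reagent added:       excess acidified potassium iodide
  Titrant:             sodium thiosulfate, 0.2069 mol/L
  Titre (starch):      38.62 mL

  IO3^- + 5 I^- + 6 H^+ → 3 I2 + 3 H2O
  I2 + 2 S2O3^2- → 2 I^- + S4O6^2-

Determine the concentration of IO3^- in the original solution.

0.5339 mol/L

n(S2O3^2-) = 0.03862 × 0.2069 = 7.990 × 10^-3 mol
n(I2) = n(S2O3^2-)/2 = 3.995 × 10^-3 mol
From the 1:3 ratio, n(IO3^-) in the aliquot = 1/3 × 3.995 × 10^-3 = 1.332 × 10^-3 mol
[IO3^-]_dilute = 1.332 × 10^-3 / 0.009824 = 0.1356 mol/L
[IO3^-]_original = 0.1356 × 100.0/25.39 = 0.5339 mol/L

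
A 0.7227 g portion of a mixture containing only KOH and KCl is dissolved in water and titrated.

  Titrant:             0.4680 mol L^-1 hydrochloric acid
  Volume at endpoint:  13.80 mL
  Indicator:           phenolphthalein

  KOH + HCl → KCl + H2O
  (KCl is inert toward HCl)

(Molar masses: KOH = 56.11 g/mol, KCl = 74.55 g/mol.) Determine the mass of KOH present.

0.3624 g

n(HCl) = 0.01380 × 0.4680 = 6.458 × 10^-3 mol
Let x = n(KOH), y = n(KCl).
Titrant: 1x = 6.458 × 10^-3;  mass: 56.11x + 74.55y = 0.7227
Solving, x = 6.458 × 10^-3 mol, y = 4.833 × 10^-3 mol
mass of KOH = 6.458 × 10^-3 × 56.11 = 0.3624 g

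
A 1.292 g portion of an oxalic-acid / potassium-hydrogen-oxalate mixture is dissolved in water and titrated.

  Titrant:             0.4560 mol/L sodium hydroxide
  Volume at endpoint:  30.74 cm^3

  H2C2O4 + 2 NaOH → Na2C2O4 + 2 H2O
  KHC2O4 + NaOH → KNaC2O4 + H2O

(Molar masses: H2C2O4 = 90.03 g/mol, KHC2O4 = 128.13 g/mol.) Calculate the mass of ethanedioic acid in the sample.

n(NaOH) = 0.03074 × 0.4560 = 0.01402 mol
Let x = n(H2C2O4), y = n(KHC2O4).
Titrant: 2x + 1y = 0.01402;  mass: 90.03x + 128.13y = 1.292
Solving, x = 3.032 × 10^-3 mol, y = 7.953 × 10^-3 mol
mass of H2C2O4 = 3.032 × 10^-3 × 90.03 = 0.2730 g

0.2730 g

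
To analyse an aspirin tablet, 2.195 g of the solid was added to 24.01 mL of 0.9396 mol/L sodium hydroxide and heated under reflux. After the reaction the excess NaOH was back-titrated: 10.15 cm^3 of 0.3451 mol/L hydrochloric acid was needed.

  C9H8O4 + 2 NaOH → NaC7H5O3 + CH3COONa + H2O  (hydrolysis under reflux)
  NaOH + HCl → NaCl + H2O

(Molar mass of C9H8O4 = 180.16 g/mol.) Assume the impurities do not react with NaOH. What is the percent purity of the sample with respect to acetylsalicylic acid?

n(NaOH) added = 0.02401 × 0.9396 = 0.02256 mol
n(HCl) used in back-titration = 0.01015 × 0.3451 = 3.503 × 10^-3 mol
n(NaOH) left over = 3.503 × 10^-3 mol (1:1 ratio)
n(NaOH) consumed by analyte = 0.02256 − 3.503 × 10^-3 = 0.01906 mol
From the 1:2 ratio, n(C9H8O4) = 1/2 × 0.01906 = 9.529 × 10^-3 mol
mass of C9H8O4 = 9.529 × 10^-3 × 180.16 = 1.717 g
% C9H8O4 = 1.717 / 2.195 × 100 = 78.21 %

78.21 %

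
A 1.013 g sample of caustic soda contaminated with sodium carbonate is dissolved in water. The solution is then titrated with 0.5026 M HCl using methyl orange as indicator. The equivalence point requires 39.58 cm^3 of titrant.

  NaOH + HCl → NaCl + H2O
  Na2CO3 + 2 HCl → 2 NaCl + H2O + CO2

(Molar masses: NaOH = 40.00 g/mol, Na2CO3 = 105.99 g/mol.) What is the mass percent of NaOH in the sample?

n(HCl) = 0.03958 × 0.5026 = 0.01989 mol
Let x = n(NaOH), y = n(Na2CO3).
Titrant: 1x + 2y = 0.01989;  mass: 40.00x + 105.99y = 1.013
Solving, x = 3.172 × 10^-3 mol, y = 8.360 × 10^-3 mol
mass of NaOH = 3.172 × 10^-3 × 40.00 = 0.1269 g
% NaOH = 0.1269 / 1.013 × 100 = 12.53 %

12.53 %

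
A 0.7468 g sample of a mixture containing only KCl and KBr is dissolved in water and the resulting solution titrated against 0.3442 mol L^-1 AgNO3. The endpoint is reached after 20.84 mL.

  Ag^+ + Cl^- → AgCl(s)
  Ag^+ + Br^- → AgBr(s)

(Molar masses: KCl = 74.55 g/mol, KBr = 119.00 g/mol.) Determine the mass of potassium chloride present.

n(AgNO3) = 0.02084 × 0.3442 = 7.173 × 10^-3 mol
Let x = n(KCl), y = n(KBr).
Titrant: 1x + 1y = 7.173 × 10^-3;  mass: 74.55x + 119.00y = 0.7468
Solving, x = 2.403 × 10^-3 mol, y = 4.770 × 10^-3 mol
mass of KCl = 2.403 × 10^-3 × 74.55 = 0.1791 g

0.1791 g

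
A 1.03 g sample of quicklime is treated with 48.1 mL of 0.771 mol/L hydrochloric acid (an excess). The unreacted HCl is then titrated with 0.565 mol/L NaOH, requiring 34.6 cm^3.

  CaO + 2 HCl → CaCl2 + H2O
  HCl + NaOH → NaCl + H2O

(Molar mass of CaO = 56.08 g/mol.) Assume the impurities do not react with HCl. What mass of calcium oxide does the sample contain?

n(HCl) added = 0.0481 × 0.771 = 0.0371 mol
n(NaOH) used in back-titration = 0.0346 × 0.565 = 0.0195 mol
n(HCl) left over = 0.0195 mol (1:1 ratio)
n(HCl) consumed by analyte = 0.0371 − 0.0195 = 0.0175 mol
From the 1:2 ratio, n(CaO) = 1/2 × 0.0175 = 8.77 × 10^-3 mol
mass of CaO = 8.77 × 10^-3 × 56.08 = 0.492 g

0.492 g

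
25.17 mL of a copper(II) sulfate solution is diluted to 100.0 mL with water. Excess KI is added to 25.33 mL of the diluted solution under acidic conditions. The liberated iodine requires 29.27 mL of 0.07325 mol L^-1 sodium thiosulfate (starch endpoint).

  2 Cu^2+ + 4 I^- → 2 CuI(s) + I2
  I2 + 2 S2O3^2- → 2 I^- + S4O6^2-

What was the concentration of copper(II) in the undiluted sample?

n(S2O3^2-) = 0.02927 × 0.07325 = 2.144 × 10^-3 mol
n(I2) = n(S2O3^2-)/2 = 1.072 × 10^-3 mol
From the 2:1 ratio, n(Cu2+) in the aliquot = 2/1 × 1.072 × 10^-3 = 2.144 × 10^-3 mol
[Cu2+]_dilute = 2.144 × 10^-3 / 0.02533 = 0.08464 mol/L
[Cu2+]_original = 0.08464 × 100.0/25.17 = 0.3363 mol/L

0.3363 mol/L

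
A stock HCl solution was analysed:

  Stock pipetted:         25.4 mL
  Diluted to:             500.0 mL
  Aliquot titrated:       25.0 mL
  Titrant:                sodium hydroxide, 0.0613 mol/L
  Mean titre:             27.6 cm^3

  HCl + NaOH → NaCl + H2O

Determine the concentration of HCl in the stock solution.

n(NaOH) = 0.0276 × 0.0613 = 1.69 × 10^-3 mol
n(HCl) in the aliquot = 1.69 × 10^-3 mol (1:1 ratio)
[HCl]_dilute = 1.69 × 10^-3 / 0.0250 = 0.0677 mol/L
Dilution factor = 500.0 / 25.4 = 19.69
[HCl]_stock = 0.0677 × 19.69 = 1.33 mol/L

1.33 mol/L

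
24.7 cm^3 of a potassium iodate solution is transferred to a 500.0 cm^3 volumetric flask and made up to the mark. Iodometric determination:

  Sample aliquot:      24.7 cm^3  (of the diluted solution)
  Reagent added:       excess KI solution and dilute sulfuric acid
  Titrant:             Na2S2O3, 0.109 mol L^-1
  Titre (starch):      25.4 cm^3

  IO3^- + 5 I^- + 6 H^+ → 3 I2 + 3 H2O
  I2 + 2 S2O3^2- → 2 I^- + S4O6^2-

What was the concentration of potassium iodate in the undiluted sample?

0.378 mol/L

n(S2O3^2-) = 0.0254 × 0.109 = 2.77 × 10^-3 mol
n(I2) = n(S2O3^2-)/2 = 1.38 × 10^-3 mol
From the 1:3 ratio, n(IO3^-) in the aliquot = 1/3 × 1.38 × 10^-3 = 4.61 × 10^-4 mol
[IO3^-]_dilute = 4.61 × 10^-4 / 0.0247 = 0.0187 mol/L
[IO3^-]_original = 0.0187 × 500.0/24.7 = 0.378 mol/L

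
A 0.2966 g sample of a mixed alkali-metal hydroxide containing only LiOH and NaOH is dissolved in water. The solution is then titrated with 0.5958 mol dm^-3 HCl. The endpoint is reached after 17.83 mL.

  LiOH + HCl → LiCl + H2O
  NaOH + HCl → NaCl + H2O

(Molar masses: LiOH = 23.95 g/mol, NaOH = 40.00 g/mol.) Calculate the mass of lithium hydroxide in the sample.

n(HCl) = 0.01783 × 0.5958 = 0.01062 mol
Let x = n(LiOH), y = n(NaOH).
Titrant: 1x + 1y = 0.01062;  mass: 23.95x + 40.00y = 0.2966
Solving, x = 7.995 × 10^-3 mol, y = 2.628 × 10^-3 mol
mass of LiOH = 7.995 × 10^-3 × 23.95 = 0.1915 g

0.1915 g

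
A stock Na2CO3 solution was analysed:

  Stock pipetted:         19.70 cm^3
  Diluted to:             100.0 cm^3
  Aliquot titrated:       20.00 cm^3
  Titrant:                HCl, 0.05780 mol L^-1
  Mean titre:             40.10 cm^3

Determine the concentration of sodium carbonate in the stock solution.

0.2941 mol/L

Na2CO3 + 2 HCl → 2 NaCl + H2O + CO2
n(HCl) = 0.04010 × 0.05780 = 2.318 × 10^-3 mol
From the 1:2 ratio, n(Na2CO3) in the aliquot = 1/2 × 2.318 × 10^-3 = 1.159 × 10^-3 mol
[Na2CO3]_dilute = 1.159 × 10^-3 / 0.02000 = 0.05794 mol/L
Dilution factor = 100.0 / 19.70 = 5.076
[Na2CO3]_stock = 0.05794 × 5.076 = 0.2941 mol/L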